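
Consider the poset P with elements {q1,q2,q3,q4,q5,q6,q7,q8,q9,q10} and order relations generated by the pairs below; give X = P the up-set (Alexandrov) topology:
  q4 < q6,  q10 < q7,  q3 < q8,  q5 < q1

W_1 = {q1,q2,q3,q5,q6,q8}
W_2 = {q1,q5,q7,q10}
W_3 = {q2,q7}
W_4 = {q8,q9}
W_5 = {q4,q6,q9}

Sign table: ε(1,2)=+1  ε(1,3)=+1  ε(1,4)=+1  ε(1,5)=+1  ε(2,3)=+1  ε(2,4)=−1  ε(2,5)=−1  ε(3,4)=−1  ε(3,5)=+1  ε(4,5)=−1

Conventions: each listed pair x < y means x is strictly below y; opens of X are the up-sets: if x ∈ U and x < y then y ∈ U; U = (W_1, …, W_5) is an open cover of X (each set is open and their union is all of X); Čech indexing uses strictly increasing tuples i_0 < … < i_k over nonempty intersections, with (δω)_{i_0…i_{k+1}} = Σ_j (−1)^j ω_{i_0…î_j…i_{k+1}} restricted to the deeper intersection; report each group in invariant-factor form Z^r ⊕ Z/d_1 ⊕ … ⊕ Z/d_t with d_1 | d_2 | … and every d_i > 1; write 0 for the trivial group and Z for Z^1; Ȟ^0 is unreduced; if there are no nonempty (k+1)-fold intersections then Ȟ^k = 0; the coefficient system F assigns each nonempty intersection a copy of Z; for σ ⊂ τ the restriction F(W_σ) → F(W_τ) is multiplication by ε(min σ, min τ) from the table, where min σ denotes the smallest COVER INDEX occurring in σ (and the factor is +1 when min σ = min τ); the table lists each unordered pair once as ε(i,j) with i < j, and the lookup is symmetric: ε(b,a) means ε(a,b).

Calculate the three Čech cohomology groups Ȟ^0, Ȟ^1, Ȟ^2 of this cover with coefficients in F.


Ȟ^0 ≅ 0, Ȟ^1 ≅ Z ⊕ Z/2, Ȟ^2 ≅ 0

nerve of the cover:
  W12={q1,q5} W13={q2} W14={q8} W15={q6} W23={q7} W45={q9}
C dims 5,6; δ0: rk 5, SNF 1^4·2
Ȟ^0 = (5 − 5) − 0 = 0, so Ȟ^0 ≅ 0
Ȟ^1 = (6 − 0) − 5 = 1 plus torsion [2], so Ȟ^1 ≅ Z ⊕ Z/2
Ȟ^2 = (0 − 0) − 0 = 0, so Ȟ^2 ≅ 0


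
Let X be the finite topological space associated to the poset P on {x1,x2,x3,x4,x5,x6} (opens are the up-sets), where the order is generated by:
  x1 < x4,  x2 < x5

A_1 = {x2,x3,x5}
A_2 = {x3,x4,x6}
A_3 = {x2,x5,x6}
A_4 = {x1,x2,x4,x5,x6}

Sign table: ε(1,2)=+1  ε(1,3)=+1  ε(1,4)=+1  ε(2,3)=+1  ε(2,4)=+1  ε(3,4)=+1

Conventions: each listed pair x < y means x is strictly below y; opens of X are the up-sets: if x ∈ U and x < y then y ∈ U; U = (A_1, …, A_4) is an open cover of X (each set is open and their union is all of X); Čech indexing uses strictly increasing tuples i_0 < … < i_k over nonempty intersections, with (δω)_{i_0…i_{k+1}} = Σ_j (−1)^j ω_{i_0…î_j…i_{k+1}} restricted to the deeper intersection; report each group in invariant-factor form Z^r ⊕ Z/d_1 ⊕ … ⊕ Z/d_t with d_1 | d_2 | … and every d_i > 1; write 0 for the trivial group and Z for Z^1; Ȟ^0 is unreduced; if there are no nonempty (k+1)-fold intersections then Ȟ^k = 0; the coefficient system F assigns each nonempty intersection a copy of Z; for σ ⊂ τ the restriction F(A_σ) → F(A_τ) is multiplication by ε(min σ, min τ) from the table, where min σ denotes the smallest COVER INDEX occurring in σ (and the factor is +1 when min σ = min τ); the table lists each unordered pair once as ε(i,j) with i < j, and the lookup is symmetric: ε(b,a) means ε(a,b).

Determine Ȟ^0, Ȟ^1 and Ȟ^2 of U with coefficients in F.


Ȟ^0(U;F) ≅ Z; Ȟ^1(U;F) ≅ Z; Ȟ^2(U;F) ≅ 0

intersection data:
  A12={x3} A13={x2,x5} A14={x2,x5} A23={x6} A24={x4,x6} A34={x2,x5,x6}
  A134={x2,x5} A234={x6}
C dims 4,6,2; δ0: rk 3, SNF 1^3; δ1: rk 2, SNF 1^2
Ȟ^0 = (4 − 3) − 0 = 1, so Ȟ^0 ≅ Z
Ȟ^1 = (6 − 2) − 3 = 1, so Ȟ^1 ≅ Z
Ȟ^2 = (2 − 0) − 2 = 0, so Ȟ^2 ≅ 0


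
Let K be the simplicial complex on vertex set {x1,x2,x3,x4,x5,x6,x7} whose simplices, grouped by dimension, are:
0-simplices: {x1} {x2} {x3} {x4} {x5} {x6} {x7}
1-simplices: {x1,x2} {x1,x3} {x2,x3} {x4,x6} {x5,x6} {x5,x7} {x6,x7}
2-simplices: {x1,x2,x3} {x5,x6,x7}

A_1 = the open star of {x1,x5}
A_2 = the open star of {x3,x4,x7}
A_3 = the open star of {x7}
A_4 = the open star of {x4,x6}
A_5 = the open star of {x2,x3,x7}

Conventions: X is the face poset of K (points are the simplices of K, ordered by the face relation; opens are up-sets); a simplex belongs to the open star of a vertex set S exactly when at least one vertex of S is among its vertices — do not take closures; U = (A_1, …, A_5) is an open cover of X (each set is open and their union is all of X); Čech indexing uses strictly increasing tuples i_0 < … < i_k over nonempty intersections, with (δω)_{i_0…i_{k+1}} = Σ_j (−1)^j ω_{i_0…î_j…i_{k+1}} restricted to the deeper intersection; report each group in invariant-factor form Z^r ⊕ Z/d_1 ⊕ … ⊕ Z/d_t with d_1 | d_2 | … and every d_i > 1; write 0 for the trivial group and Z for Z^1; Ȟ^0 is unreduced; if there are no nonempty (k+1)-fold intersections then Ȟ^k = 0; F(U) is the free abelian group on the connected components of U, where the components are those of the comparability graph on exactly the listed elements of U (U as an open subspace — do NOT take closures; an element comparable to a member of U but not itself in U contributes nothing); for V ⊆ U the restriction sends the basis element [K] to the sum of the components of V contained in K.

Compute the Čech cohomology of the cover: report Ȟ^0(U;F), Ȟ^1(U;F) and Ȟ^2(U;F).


Ȟ^0(U;F) ≅ Z^2; Ȟ^1(U;F) ≅ 0; Ȟ^2(U;F) ≅ 0

cover nerve:
  A1={{x1},{x5},{x1,x2},{x1,x3},{x5,x6},{x5,x7},{x1,x2,x3},{x5,x6,x7}} A2={{x3},{x4},{x7},{x1,x3},{x2,x3},{x4,x6},{x5,x7},{x6,x7},{x1,x2,x3},{x5,x6,x7}} A3={{x7},{x5,x7},{x6,x7},{x5,x6,x7}} A4={{x4},{x6},{x4,x6},{x5,x6},{x6,x7},{x5,x6,x7}} A5={{x2},{x3},{x7},{x1,x2},{x1,x3},{x2,x3},{x5,x7},{x6,x7},{x1,x2,x3},{x5,x6,x7}}
  A12={{x1,x3},{x5,x7},{x1,x2,x3},{x5,x6,x7}} A13={{x5,x7},{x5,x6,x7}} A14={{x5,x6},{x5,x6,x7}} A15={{x1,x2},{x1,x3},{x5,x7},{x1,x2,x3},{x5,x6,x7}} A23={{x7},{x5,x7},{x6,x7},{x5,x6,x7}} A24={{x4},{x4,x6},{x6,x7},{x5,x6,x7}} A25={{x3},{x7},{x1,x3},{x2,x3},{x5,x7},{x6,x7},{x1,x2,x3},{x5,x6,x7}} A34={{x6,x7},{x5,x6,x7}} A35={{x7},{x5,x7},{x6,x7},{x5,x6,x7}} A45={{x6,x7},{x5,x6,x7}}
  A123={{x5,x7},{x5,x6,x7}} A124={{x5,x6,x7}} A125={{x1,x3},{x5,x7},{x1,x2,x3},{x5,x6,x7}} A134={{x5,x6,x7}} A135={{x5,x7},{x5,x6,x7}} A145={{x5,x6,x7}} A234={{x6,x7},{x5,x6,x7}} A235={{x7},{x5,x7},{x6,x7},{x5,x6,x7}} A245={{x6,x7},{x5,x6,x7}} A345={{x6,x7},{x5,x6,x7}}
  A1234={{x5,x6,x7}} A1235={{x5,x7},{x5,x6,x7}} A1245={{x5,x6,x7}} A1345={{x5,x6,x7}} A2345={{x6,x7},{x5,x6,x7}}
  A12345={{x5,x6,x7}}
components per intersection:
  A1: {{x1},{x1,x2},{x1,x3},{x1,x2,x3}} {{x5},{x5,x6},{x5,x7},{x5,x6,x7}}
  A2: {{x3},{x1,x3},{x2,x3},{x1,x2,x3}} {{x4},{x4,x6}} {{x7},{x5,x7},{x6,x7},{x5,x6,x7}}
  A3: {{x7},{x5,x7},{x6,x7},{x5,x6,x7}}
  A4: {{x4},{x6},{x4,x6},{x5,x6},{x6,x7},{x5,x6,x7}}
  A5: {{x2},{x3},{x1,x2},{x1,x3},{x2,x3},{x1,x2,x3}} {{x7},{x5,x7},{x6,x7},{x5,x6,x7}}
  A12: {{x1,x3},{x1,x2,x3}} {{x5,x7},{x5,x6,x7}}
  A13: {{x5,x7},{x5,x6,x7}}
  A14: {{x5,x6},{x5,x6,x7}}
  A15: {{x1,x2},{x1,x3},{x1,x2,x3}} {{x5,x7},{x5,x6,x7}}
  A23: {{x7},{x5,x7},{x6,x7},{x5,x6,x7}}
  A24: {{x4},{x4,x6}} {{x6,x7},{x5,x6,x7}}
  A25: {{x3},{x1,x3},{x2,x3},{x1,x2,x3}} {{x7},{x5,x7},{x6,x7},{x5,x6,x7}}
  A34: {{x6,x7},{x5,x6,x7}}
  A35: {{x7},{x5,x7},{x6,x7},{x5,x6,x7}}
  A45: {{x6,x7},{x5,x6,x7}}
  A123: {{x5,x7},{x5,x6,x7}}
  A124: {{x5,x6,x7}}
  A125: {{x1,x3},{x1,x2,x3}} {{x5,x7},{x5,x6,x7}}
  A134: {{x5,x6,x7}}
  A135: {{x5,x7},{x5,x6,x7}}
  A145: {{x5,x6,x7}}
  A234: {{x6,x7},{x5,x6,x7}}
  A235: {{x7},{x5,x7},{x6,x7},{x5,x6,x7}}
  A245: {{x6,x7},{x5,x6,x7}}
  A345: {{x6,x7},{x5,x6,x7}}
  A1234: {{x5,x6,x7}}
  A1235: {{x5,x7},{x5,x6,x7}}
  A1245: {{x5,x6,x7}}
  A1345: {{x5,x6,x7}}
  A2345: {{x6,x7},{x5,x6,x7}}
  A12345: {{x5,x6,x7}}
C dims 9,14,11,5; δ0: rk 7, SNF 1^7; δ1: rk 7, SNF 1^7; δ2: rk 4, SNF 1^4
Ȟ^0: (9−7)−0=2 ⇒ Z^2
Ȟ^1: (14−7)−7=0 ⇒ 0
Ȟ^2: (11−4)−7=0 ⇒ 0


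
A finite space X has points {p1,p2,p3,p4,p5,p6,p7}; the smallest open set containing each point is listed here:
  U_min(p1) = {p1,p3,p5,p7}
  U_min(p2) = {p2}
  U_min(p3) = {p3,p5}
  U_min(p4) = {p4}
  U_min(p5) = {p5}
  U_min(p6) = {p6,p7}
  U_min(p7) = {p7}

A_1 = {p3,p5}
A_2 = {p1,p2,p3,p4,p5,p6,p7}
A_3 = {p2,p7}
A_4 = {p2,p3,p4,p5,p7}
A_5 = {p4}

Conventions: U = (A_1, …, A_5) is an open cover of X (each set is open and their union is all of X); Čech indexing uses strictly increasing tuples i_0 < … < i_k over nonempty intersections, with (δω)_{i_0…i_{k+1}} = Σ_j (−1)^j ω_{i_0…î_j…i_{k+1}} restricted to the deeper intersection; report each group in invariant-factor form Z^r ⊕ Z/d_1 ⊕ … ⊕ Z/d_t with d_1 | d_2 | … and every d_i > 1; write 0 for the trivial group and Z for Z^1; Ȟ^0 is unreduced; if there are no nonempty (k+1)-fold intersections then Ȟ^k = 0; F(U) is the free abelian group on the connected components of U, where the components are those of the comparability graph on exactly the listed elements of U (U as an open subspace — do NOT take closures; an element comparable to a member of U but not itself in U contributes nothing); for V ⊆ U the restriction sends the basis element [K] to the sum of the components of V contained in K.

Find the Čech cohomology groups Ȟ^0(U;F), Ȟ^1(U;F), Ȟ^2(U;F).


cover nerve:
  A12={p3,p5} A14={p3,p5} A23={p2,p7} A24={p2,p3,p4,p5,p7} A25={p4} A34={p2,p7} A45={p4}
  A124={p3,p5} A234={p2,p7} A245={p4}
components per intersection:
  A1: {p3,p5}
  A2: {p1,p3,p5,p6,p7} {p2} {p4}
  A3: {p2} {p7}
  A4: {p2} {p3,p5} {p4} {p7}
  A5: {p4}
  A12: {p3,p5}
  A14: {p3,p5}
  A23: {p2} {p7}
  A24: {p2} {p3,p5} {p4} {p7}
  A25: {p4}
  A34: {p2} {p7}
  A45: {p4}
  A124: {p3,p5}
  A234: {p2} {p7}
  A245: {p4}
C dims 11,12,4; δ0: rk 8, SNF 1^8; δ1: rk 4, SNF 1^4
Ȟ^0: (11−8)−0=3 ⇒ Z^3
Ȟ^1: (12−4)−8=0 ⇒ 0
Ȟ^2: (4−0)−4=0 ⇒ 0

Ȟ^0 = Z^3,  Ȟ^1 = 0,  Ȟ^2 = 0


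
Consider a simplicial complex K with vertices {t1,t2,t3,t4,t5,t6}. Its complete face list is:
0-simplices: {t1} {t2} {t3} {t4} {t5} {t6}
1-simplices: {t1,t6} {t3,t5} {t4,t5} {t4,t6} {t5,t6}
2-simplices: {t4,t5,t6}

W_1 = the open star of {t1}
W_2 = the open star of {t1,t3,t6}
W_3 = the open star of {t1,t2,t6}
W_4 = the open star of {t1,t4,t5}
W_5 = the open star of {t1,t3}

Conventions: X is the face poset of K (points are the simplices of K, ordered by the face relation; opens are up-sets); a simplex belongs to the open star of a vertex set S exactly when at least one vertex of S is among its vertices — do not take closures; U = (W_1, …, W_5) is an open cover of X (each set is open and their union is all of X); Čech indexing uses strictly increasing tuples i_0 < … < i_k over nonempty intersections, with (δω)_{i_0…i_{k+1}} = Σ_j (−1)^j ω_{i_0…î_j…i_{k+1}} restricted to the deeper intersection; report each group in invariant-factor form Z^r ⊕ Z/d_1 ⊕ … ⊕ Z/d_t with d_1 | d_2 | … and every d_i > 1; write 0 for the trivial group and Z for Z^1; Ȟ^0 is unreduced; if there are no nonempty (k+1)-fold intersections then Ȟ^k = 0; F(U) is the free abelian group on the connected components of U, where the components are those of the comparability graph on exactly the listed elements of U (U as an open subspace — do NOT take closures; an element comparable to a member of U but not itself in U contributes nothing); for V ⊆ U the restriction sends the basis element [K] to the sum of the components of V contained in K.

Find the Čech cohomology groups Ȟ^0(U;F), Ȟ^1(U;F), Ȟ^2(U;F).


nerve simplices:
  W1={{t1},{t1,t6}} W2={{t1},{t3},{t6},{t1,t6},{t3,t5},{t4,t6},{t5,t6},{t4,t5,t6}} W3={{t1},{t2},{t6},{t1,t6},{t4,t6},{t5,t6},{t4,t5,t6}} W4={{t1},{t4},{t5},{t1,t6},{t3,t5},{t4,t5},{t4,t6},{t5,t6},{t4,t5,t6}} W5={{t1},{t3},{t1,t6},{t3,t5}}
  W12={{t1},{t1,t6}} W13={{t1},{t1,t6}} W14={{t1},{t1,t6}} W15={{t1},{t1,t6}} W23={{t1},{t6},{t1,t6},{t4,t6},{t5,t6},{t4,t5,t6}} W24={{t1},{t1,t6},{t3,t5},{t4,t6},{t5,t6},{t4,t5,t6}} W25={{t1},{t3},{t1,t6},{t3,t5}} W34={{t1},{t1,t6},{t4,t6},{t5,t6},{t4,t5,t6}} W35={{t1},{t1,t6}} W45={{t1},{t1,t6},{t3,t5}}
  W123={{t1},{t1,t6}} W124={{t1},{t1,t6}} W125={{t1},{t1,t6}} W134={{t1},{t1,t6}} W135={{t1},{t1,t6}} W145={{t1},{t1,t6}} W234={{t1},{t1,t6},{t4,t6},{t5,t6},{t4,t5,t6}} W235={{t1},{t1,t6}} W245={{t1},{t1,t6},{t3,t5}} W345={{t1},{t1,t6}}
  W1234={{t1},{t1,t6}} W1235={{t1},{t1,t6}} W1245={{t1},{t1,t6}} W1345={{t1},{t1,t6}} W2345={{t1},{t1,t6}}
  W12345={{t1},{t1,t6}}
components per intersection:
  W1: {{t1},{t1,t6}}
  W2: {{t1},{t6},{t1,t6},{t4,t6},{t5,t6},{t4,t5,t6}} {{t3},{t3,t5}}
  W3: {{t1},{t6},{t1,t6},{t4,t6},{t5,t6},{t4,t5,t6}} {{t2}}
  W4: {{t1},{t1,t6}} {{t4},{t5},{t3,t5},{t4,t5},{t4,t6},{t5,t6},{t4,t5,t6}}
  W5: {{t1},{t1,t6}} {{t3},{t3,t5}}
  W12: {{t1},{t1,t6}}
  W13: {{t1},{t1,t6}}
  W14: {{t1},{t1,t6}}
  W15: {{t1},{t1,t6}}
  W23: {{t1},{t6},{t1,t6},{t4,t6},{t5,t6},{t4,t5,t6}}
  W24: {{t1},{t1,t6}} {{t3,t5}} {{t4,t6},{t5,t6},{t4,t5,t6}}
  W25: {{t1},{t1,t6}} {{t3},{t3,t5}}
  W34: {{t1},{t1,t6}} {{t4,t6},{t5,t6},{t4,t5,t6}}
  W35: {{t1},{t1,t6}}
  W45: {{t1},{t1,t6}} {{t3,t5}}
  W123: {{t1},{t1,t6}}
  W124: {{t1},{t1,t6}}
  W125: {{t1},{t1,t6}}
  W134: {{t1},{t1,t6}}
  W135: {{t1},{t1,t6}}
  W145: {{t1},{t1,t6}}
  W234: {{t1},{t1,t6}} {{t4,t6},{t5,t6},{t4,t5,t6}}
  W235: {{t1},{t1,t6}}
  W245: {{t1},{t1,t6}} {{t3,t5}}
  W345: {{t1},{t1,t6}}
  W1234: {{t1},{t1,t6}}
  W1235: {{t1},{t1,t6}}
  W1245: {{t1},{t1,t6}}
  W1345: {{t1},{t1,t6}}
  W2345: {{t1},{t1,t6}}
  W12345: {{t1},{t1,t6}}
C dims 9,15,12,5; δ0: rk 7, SNF 1^7; δ1: rk 8, SNF 1^8; δ2: rk 4, SNF 1^4
degree 0: 9−7−0 = 2 → Ȟ^0 ≅ Z^2
degree 1: 15−8−7 = 0 → Ȟ^1 ≅ 0
degree 2: 12−4−8 = 0 → Ȟ^2 ≅ 0

Ȟ^0 ≅ Z^2; Ȟ^1 ≅ 0; Ȟ^2 ≅ 0


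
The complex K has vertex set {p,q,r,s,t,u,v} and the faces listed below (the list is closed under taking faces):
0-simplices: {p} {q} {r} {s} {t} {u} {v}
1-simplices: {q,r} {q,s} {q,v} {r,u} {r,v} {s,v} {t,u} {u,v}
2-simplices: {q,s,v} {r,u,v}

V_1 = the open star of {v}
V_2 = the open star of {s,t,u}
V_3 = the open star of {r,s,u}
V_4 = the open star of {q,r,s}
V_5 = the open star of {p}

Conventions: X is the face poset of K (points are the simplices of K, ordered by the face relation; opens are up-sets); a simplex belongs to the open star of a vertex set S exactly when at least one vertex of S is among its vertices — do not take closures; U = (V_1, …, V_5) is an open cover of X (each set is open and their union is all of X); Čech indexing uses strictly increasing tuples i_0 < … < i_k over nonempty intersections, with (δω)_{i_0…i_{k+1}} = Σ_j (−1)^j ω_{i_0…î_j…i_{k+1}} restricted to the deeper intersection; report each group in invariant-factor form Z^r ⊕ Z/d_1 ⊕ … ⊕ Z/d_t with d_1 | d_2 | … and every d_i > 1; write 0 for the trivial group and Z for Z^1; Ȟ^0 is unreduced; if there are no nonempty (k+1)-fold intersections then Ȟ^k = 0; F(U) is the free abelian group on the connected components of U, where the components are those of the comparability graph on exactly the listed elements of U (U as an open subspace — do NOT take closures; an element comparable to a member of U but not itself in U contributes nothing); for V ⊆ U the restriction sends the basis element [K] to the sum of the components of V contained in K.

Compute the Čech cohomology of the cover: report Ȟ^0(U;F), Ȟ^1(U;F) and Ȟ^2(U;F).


Ȟ^0 = Z^2,  Ȟ^1 = Z,  Ȟ^2 = 0

intersection data:
  V1={{v},{q,v},{r,v},{s,v},{u,v},{q,s,v},{r,u,v}} V2={{s},{t},{u},{q,s},{r,u},{s,v},{t,u},{u,v},{q,s,v},{r,u,v}} V3={{r},{s},{u},{q,r},{q,s},{r,u},{r,v},{s,v},{t,u},{u,v},{q,s,v},{r,u,v}} V4={{q},{r},{s},{q,r},{q,s},{q,v},{r,u},{r,v},{s,v},{q,s,v},{r,u,v}} V5={{p}}
  V12={{s,v},{u,v},{q,s,v},{r,u,v}} V13={{r,v},{s,v},{u,v},{q,s,v},{r,u,v}} V14={{q,v},{r,v},{s,v},{q,s,v},{r,u,v}} V23={{s},{u},{q,s},{r,u},{s,v},{t,u},{u,v},{q,s,v},{r,u,v}} V24={{s},{q,s},{r,u},{s,v},{q,s,v},{r,u,v}} V34={{r},{s},{q,r},{q,s},{r,u},{r,v},{s,v},{q,s,v},{r,u,v}}
  V123={{s,v},{u,v},{q,s,v},{r,u,v}} V124={{s,v},{q,s,v},{r,u,v}} V134={{r,v},{s,v},{q,s,v},{r,u,v}} V234={{s},{q,s},{r,u},{s,v},{q,s,v},{r,u,v}}
  V1234={{s,v},{q,s,v},{r,u,v}}
components per intersection:
  V1: {{v},{q,v},{r,v},{s,v},{u,v},{q,s,v},{r,u,v}}
  V2: {{s},{q,s},{s,v},{q,s,v}} {{t},{u},{r,u},{t,u},{u,v},{r,u,v}}
  V3: {{r},{u},{q,r},{r,u},{r,v},{t,u},{u,v},{r,u,v}} {{s},{q,s},{s,v},{q,s,v}}
  V4: {{q},{r},{s},{q,r},{q,s},{q,v},{r,u},{r,v},{s,v},{q,s,v},{r,u,v}}
  V5: {{p}}
  V12: {{s,v},{q,s,v}} {{u,v},{r,u,v}}
  V13: {{r,v},{u,v},{r,u,v}} {{s,v},{q,s,v}}
  V14: {{q,v},{s,v},{q,s,v}} {{r,v},{r,u,v}}
  V23: {{s},{q,s},{s,v},{q,s,v}} {{u},{r,u},{t,u},{u,v},{r,u,v}}
  V24: {{s},{q,s},{s,v},{q,s,v}} {{r,u},{r,u,v}}
  V34: {{r},{q,r},{r,u},{r,v},{r,u,v}} {{s},{q,s},{s,v},{q,s,v}}
  V123: {{s,v},{q,s,v}} {{u,v},{r,u,v}}
  V124: {{s,v},{q,s,v}} {{r,u,v}}
  V134: {{r,v},{r,u,v}} {{s,v},{q,s,v}}
  V234: {{s},{q,s},{s,v},{q,s,v}} {{r,u},{r,u,v}}
  V1234: {{s,v},{q,s,v}} {{r,u,v}}
C dims 7,12,8,2; δ0: rk 5, SNF 1^5; δ1: rk 6, SNF 1^6; δ2: rk 2, SNF 1^2
Ȟ^0 = (7 − 5) − 0 = 2, so Ȟ^0 ≅ Z^2
Ȟ^1 = (12 − 6) − 5 = 1, so Ȟ^1 ≅ Z
Ȟ^2 = (8 − 2) − 6 = 0, so Ȟ^2 ≅ 0


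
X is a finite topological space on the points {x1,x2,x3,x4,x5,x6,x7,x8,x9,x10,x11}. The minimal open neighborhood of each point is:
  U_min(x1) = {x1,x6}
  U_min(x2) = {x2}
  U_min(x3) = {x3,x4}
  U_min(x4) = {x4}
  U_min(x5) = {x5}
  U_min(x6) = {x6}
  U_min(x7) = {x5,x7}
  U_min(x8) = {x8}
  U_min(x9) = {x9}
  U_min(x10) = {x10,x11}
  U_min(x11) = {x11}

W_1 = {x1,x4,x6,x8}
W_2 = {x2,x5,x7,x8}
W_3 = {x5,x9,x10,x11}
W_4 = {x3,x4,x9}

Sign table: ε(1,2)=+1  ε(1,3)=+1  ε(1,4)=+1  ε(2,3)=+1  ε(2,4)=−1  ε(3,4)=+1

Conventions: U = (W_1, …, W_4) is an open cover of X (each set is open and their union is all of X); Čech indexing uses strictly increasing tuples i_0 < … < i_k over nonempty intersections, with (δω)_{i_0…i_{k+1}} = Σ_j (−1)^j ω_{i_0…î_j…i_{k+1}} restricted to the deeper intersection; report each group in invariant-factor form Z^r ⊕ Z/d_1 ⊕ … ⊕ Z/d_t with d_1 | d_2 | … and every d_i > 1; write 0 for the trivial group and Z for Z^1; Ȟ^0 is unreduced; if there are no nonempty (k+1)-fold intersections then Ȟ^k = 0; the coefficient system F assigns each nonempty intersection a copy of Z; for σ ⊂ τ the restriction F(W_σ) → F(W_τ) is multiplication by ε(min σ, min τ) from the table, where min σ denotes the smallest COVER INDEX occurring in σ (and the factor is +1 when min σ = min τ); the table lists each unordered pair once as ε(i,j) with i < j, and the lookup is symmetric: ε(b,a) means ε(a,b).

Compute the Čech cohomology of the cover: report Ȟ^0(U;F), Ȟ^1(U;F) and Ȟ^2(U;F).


intersection data:
  W12={x8} W14={x4} W23={x5} W34={x9}
C dims 4,4; δ0: rk 3, SNF 1^3
Ȟ^0 = (4 − 3) − 0 = 1, so Ȟ^0 ≅ Z
Ȟ^1 = (4 − 0) − 3 = 1, so Ȟ^1 ≅ Z
Ȟ^2 = (0 − 0) − 0 = 0, so Ȟ^2 ≅ 0

Ȟ^0 = Z, Ȟ^1 = Z and Ȟ^2 = 0


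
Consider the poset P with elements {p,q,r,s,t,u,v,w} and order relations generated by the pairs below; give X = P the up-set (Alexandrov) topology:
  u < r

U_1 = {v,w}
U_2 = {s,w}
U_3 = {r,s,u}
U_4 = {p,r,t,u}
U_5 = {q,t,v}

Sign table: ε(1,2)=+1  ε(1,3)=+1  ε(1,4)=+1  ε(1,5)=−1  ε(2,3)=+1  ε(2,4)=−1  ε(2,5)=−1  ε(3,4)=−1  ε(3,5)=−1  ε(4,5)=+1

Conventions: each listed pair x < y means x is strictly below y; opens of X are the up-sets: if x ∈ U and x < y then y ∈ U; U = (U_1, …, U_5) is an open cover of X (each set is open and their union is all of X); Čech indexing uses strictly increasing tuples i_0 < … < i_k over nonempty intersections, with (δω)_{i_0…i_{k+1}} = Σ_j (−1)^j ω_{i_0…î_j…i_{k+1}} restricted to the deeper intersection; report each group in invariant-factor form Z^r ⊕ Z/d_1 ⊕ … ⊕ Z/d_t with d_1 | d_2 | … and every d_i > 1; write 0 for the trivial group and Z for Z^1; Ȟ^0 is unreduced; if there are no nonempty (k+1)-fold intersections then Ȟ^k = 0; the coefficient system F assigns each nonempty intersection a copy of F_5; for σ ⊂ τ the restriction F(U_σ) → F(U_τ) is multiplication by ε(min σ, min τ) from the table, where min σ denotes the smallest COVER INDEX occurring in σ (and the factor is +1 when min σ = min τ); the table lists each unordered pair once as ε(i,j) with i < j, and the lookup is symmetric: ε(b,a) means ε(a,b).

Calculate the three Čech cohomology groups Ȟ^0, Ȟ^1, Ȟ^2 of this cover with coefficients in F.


nerve of the cover:
  U12={w} U15={v} U23={s} U34={r,u} U45={t}
C dims 5,5; δ0: rk_F5 4
Ȟ^0 = (5 − 4) − 0 = 1, so Ȟ^0 ≅ Z/5
Ȟ^1 = (5 − 0) − 4 = 1, so Ȟ^1 ≅ Z/5
Ȟ^2 = (0 − 0) − 0 = 0, so Ȟ^2 ≅ 0

Ȟ^0 ≅ Z/5, Ȟ^1 ≅ Z/5 and Ȟ^2 ≅ 0


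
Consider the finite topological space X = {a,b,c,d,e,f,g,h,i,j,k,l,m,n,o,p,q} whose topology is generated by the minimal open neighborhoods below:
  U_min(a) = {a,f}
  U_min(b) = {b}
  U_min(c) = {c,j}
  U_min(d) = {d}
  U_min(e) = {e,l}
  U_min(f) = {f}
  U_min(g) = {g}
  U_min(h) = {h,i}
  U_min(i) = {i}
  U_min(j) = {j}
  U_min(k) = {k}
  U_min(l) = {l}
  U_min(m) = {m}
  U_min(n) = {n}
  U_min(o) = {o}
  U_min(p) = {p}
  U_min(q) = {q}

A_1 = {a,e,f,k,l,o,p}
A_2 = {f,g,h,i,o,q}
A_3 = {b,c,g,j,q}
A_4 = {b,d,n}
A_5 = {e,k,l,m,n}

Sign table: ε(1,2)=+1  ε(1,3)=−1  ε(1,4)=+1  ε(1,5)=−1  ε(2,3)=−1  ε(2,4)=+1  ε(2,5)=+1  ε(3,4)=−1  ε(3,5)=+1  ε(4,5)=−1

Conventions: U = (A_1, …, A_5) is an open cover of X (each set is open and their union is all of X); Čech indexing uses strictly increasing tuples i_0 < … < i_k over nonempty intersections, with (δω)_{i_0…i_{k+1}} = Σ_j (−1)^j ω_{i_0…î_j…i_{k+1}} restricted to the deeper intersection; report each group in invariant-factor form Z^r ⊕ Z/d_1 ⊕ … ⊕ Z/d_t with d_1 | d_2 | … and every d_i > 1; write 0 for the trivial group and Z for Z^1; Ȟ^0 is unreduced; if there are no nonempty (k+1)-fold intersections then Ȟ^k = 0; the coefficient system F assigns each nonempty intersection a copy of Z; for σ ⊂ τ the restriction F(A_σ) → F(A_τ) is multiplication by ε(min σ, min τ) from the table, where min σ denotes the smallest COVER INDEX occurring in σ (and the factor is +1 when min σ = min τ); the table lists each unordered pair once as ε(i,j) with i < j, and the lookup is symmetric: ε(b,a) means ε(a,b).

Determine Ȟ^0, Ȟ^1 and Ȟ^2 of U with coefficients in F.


Ȟ^0(U;F) ≅ Z; Ȟ^1(U;F) ≅ Z; Ȟ^2(U;F) ≅ 0

nonempty intersections:
  A12={f,o} A15={e,k,l} A23={g,q} A34={b} A45={n}
C dims 5,5; δ0: rk 4, SNF 1^4
Ȟ^0: (5−4)−0=1 ⇒ Z
Ȟ^1: (5−0)−4=1 ⇒ Z
Ȟ^2: (0−0)−0=0 ⇒ 0


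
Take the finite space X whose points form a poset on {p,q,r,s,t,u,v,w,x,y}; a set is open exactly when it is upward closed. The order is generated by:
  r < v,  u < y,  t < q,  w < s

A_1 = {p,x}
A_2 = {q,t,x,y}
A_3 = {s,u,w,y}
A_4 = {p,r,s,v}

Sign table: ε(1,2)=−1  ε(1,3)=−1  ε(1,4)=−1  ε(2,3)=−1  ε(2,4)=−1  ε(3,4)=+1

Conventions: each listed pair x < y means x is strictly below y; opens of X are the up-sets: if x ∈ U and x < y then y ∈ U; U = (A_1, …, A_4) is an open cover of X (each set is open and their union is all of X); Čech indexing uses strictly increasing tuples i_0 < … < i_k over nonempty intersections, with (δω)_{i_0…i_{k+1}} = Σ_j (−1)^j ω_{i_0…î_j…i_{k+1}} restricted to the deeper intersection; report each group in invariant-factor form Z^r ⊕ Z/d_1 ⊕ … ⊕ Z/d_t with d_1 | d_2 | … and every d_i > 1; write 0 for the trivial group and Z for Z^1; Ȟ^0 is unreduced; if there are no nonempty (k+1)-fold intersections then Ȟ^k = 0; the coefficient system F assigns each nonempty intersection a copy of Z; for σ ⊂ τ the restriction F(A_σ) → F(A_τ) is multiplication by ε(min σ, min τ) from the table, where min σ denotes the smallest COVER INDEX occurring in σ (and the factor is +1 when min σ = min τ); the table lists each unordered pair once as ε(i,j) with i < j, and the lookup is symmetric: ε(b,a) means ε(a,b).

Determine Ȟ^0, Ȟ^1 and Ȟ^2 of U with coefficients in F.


Ȟ^0(U;F) ≅ 0, Ȟ^1(U;F) ≅ Z/2 and Ȟ^2(U;F) ≅ 0

nerve of the cover:
  A12={x} A14={p} A23={y} A34={s}
C dims 4,4; δ0: rk 4, SNF 1^3·2
Ȟ^0 = (4 − 4) − 0 = 0, so Ȟ^0 ≅ 0
Ȟ^1 = (4 − 0) − 4 = 0 plus torsion [2], so Ȟ^1 ≅ Z/2
Ȟ^2 = (0 − 0) − 0 = 0, so Ȟ^2 ≅ 0


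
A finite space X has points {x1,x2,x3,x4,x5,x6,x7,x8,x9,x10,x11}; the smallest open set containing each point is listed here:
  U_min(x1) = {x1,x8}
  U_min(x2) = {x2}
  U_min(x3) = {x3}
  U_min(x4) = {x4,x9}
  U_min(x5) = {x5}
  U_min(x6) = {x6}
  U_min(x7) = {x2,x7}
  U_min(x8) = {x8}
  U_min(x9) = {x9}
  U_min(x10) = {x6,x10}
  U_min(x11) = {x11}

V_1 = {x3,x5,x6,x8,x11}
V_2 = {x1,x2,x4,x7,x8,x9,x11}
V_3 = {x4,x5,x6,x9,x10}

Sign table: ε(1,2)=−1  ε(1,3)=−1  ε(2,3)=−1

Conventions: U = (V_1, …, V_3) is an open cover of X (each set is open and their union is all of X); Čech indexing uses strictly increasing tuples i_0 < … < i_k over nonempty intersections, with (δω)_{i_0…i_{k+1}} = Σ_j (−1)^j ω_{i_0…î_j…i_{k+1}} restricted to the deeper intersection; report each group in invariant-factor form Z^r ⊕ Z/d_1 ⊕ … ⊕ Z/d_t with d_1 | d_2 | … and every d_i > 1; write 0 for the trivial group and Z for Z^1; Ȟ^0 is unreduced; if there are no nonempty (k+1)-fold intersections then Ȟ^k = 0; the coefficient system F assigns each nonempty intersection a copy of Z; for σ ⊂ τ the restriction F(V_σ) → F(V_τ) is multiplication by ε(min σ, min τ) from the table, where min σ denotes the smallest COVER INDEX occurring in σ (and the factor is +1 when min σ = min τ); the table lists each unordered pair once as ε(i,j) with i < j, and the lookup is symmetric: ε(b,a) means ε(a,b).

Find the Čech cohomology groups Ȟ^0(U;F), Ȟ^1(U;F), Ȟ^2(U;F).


intersection data:
  V12={x8,x11} V13={x5,x6} V23={x4,x9}
C dims 3,3; δ0: rk 3, SNF 1^2·2
Ȟ^0 = (3 − 3) − 0 = 0, so Ȟ^0 ≅ 0
Ȟ^1 = (3 − 0) − 3 = 0 plus torsion [2], so Ȟ^1 ≅ Z/2
Ȟ^2 = (0 − 0) − 0 = 0, so Ȟ^2 ≅ 0

Ȟ^0 = 0,  Ȟ^1 = Z/2,  Ȟ^2 = 0


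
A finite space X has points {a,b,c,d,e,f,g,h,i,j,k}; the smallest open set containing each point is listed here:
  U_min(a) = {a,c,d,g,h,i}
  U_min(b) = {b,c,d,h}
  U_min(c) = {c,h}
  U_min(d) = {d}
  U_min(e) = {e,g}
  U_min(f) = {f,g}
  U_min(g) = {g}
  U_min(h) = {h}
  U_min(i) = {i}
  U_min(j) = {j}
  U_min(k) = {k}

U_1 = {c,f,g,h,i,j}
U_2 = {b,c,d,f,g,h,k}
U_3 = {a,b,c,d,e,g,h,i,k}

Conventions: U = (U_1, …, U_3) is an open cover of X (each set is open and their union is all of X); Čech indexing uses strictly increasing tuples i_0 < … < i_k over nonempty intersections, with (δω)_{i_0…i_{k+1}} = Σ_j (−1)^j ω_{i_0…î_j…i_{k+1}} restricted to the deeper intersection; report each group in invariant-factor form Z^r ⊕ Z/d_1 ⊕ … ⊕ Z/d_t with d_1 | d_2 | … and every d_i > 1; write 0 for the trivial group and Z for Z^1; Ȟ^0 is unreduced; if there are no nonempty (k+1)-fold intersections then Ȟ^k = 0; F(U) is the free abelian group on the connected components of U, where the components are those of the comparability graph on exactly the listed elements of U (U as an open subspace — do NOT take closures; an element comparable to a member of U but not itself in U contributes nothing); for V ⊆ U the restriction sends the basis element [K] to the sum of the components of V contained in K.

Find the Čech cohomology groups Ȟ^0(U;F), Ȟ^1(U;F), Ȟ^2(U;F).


Ȟ^0(U;F) ≅ Z^3; Ȟ^1(U;F) ≅ 0; Ȟ^2(U;F) ≅ 0

intersection data:
  U12={c,f,g,h} U13={c,g,h,i} U23={b,c,d,g,h,k}
  U123={c,g,h}
components per intersection:
  U1: {c,h} {f,g} {i} {j}
  U2: {b,c,d,h} {f,g} {k}
  U3: {a,b,c,d,e,g,h,i} {k}
  U12: {c,h} {f,g}
  U13: {c,h} {g} {i}
  U23: {b,c,d,h} {g} {k}
  U123: {c,h} {g}
C dims 9,8,2; δ0: rk 6, SNF 1^6; δ1: rk 2, SNF 1^2
Ȟ^0 = (9 − 6) − 0 = 3, so Ȟ^0 ≅ Z^3
Ȟ^1 = (8 − 2) − 6 = 0, so Ȟ^1 ≅ 0
Ȟ^2 = (2 − 0) − 2 = 0, so Ȟ^2 ≅ 0


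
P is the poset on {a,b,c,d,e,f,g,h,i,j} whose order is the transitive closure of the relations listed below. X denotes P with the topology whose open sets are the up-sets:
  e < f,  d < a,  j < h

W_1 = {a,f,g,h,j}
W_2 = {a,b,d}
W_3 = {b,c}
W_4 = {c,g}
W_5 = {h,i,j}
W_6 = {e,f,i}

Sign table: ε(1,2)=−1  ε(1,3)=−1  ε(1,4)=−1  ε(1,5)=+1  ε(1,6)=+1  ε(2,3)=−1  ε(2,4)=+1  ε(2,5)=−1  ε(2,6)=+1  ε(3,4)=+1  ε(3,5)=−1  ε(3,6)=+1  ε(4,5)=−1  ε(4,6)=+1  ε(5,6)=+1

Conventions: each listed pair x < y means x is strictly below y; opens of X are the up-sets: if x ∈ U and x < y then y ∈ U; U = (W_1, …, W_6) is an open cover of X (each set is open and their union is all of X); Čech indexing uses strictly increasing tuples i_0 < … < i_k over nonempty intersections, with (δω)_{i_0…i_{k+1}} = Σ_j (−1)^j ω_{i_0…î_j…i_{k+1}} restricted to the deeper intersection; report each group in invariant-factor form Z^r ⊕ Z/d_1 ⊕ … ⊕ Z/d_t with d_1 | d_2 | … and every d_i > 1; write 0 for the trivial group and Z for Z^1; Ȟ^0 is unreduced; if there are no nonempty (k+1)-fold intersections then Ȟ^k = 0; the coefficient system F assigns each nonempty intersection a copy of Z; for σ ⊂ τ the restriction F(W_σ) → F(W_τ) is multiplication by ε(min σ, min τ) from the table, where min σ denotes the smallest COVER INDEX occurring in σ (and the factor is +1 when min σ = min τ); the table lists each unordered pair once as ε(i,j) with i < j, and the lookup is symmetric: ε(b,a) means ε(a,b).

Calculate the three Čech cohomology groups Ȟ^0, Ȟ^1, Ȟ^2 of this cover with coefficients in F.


nerve of the cover:
  W12={a} W14={g} W15={h,j} W16={f} W23={b} W34={c} W56={i}
C dims 6,7; δ0: rk 6, SNF 1^5·2
Ȟ^0 = (6 − 6) − 0 = 0, so Ȟ^0 ≅ 0
Ȟ^1 = (7 − 0) − 6 = 1 plus torsion [2], so Ȟ^1 ≅ Z ⊕ Z/2
Ȟ^2 = (0 − 0) − 0 = 0, so Ȟ^2 ≅ 0

Ȟ^0 = 0,  Ȟ^1 = Z ⊕ Z/2,  Ȟ^2 = 0


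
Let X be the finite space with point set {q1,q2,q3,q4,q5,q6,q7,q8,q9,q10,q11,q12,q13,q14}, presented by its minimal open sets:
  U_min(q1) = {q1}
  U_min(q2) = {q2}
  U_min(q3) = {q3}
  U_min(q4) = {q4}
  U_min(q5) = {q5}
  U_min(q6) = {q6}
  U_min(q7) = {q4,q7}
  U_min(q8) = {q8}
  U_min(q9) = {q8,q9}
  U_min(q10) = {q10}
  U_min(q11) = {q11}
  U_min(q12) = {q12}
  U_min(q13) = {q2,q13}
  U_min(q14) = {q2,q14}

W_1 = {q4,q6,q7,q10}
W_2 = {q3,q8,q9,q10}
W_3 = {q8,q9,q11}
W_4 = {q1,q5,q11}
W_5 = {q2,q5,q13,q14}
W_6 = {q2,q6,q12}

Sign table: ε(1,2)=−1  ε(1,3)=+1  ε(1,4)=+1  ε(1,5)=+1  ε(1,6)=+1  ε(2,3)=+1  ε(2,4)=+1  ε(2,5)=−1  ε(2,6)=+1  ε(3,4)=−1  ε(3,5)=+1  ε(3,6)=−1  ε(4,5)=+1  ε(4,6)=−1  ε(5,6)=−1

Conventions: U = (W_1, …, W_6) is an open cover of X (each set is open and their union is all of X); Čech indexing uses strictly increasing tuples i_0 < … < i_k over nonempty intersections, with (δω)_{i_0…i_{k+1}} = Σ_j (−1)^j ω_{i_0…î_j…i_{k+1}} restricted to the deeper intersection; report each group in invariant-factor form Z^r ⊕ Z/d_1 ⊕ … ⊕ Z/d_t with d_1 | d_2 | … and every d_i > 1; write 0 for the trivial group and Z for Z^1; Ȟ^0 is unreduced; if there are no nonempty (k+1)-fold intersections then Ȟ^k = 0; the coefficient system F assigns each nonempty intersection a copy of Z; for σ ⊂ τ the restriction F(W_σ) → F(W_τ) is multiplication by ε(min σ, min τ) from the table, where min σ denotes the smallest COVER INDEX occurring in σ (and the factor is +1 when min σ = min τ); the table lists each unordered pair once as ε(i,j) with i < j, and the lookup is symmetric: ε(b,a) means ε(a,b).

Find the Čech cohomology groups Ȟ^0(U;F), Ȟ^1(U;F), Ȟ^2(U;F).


Ȟ^0 = 0,  Ȟ^1 = Z/2,  Ȟ^2 = 0

nerve simplices:
  W12={q10} W16={q6} W23={q8,q9} W34={q11} W45={q5} W56={q2}
C dims 6,6; δ0: rk 6, SNF 1^5·2
degree 0: 6−6−0 = 0 → Ȟ^0 ≅ 0
degree 1: 6−0−6 = 0 plus torsion [2] → Ȟ^1 ≅ Z/2
degree 2: 0−0−0 = 0 → Ȟ^2 ≅ 0


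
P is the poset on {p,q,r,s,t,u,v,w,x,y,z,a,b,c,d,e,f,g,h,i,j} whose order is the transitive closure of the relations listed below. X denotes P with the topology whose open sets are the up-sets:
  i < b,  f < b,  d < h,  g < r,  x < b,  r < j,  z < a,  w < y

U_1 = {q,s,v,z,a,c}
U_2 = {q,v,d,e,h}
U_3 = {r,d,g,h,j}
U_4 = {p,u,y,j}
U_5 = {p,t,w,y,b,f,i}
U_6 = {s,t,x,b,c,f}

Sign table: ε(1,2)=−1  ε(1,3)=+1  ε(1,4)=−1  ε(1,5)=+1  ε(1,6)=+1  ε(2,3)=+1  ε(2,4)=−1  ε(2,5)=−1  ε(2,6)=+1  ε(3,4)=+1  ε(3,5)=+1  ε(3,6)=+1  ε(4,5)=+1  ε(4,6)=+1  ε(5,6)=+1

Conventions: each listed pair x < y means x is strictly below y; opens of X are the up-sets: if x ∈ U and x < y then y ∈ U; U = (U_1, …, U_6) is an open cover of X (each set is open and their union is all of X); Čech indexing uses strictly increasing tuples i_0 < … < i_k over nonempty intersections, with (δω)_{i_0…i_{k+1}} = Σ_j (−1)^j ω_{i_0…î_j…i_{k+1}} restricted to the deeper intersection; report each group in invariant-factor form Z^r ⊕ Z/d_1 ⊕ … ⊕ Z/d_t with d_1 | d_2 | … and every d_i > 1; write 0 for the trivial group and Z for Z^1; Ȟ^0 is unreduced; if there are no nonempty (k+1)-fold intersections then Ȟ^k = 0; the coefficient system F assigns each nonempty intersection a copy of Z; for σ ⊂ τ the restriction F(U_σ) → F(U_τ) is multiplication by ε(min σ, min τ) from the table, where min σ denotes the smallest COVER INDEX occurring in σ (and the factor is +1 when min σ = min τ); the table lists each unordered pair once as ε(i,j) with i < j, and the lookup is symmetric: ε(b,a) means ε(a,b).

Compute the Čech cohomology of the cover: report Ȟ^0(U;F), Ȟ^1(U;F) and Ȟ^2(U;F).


nonempty intersections:
  U12={q,v} U16={s,c} U23={d,h} U34={j} U45={p,y} U56={t,b,f}
C dims 6,6; δ0: rk 6, SNF 1^5·2
Ȟ^0: (6−6)−0=0 ⇒ 0
Ȟ^1: (6−0)−6=0 plus torsion [2] ⇒ Z/2
Ȟ^2: (0−0)−0=0 ⇒ 0

Ȟ^0 = 0, Ȟ^1 = Z/2 and Ȟ^2 = 0


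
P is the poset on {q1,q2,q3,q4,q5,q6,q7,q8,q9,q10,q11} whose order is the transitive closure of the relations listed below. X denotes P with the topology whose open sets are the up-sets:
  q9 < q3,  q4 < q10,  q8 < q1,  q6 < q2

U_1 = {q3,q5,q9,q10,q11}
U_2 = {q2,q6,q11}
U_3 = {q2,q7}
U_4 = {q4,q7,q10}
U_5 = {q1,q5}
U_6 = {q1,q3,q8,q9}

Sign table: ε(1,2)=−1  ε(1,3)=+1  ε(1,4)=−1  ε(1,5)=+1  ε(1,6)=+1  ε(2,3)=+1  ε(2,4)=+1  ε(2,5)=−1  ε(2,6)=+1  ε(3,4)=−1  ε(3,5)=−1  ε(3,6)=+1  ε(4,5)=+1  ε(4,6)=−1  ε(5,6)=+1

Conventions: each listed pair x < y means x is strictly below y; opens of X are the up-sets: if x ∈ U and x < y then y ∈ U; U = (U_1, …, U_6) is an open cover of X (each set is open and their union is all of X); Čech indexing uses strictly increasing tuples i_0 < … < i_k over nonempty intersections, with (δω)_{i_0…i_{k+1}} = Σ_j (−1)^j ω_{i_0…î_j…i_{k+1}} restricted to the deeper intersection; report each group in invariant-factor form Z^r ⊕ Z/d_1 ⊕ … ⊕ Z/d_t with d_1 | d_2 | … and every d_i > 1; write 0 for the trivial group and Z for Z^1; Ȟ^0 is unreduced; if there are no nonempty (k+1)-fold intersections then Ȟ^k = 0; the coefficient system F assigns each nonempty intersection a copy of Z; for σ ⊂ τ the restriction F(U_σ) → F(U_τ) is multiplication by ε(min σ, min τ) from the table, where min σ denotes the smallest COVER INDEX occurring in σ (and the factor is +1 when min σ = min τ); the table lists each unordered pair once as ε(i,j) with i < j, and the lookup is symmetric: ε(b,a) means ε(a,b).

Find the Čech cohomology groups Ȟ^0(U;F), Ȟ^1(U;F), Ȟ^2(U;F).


Ȟ^0(U;F) ≅ 0,  Ȟ^1(U;F) ≅ Z ⊕ Z/2,  Ȟ^2(U;F) ≅ 0

nerve of the cover:
  U12={q11} U14={q10} U15={q5} U16={q3,q9} U23={q2} U34={q7} U56={q1}
C dims 6,7; δ0: rk 6, SNF 1^5·2
Ȟ^0 = (6 − 6) − 0 = 0, so Ȟ^0 ≅ 0
Ȟ^1 = (7 − 0) − 6 = 1 plus torsion [2], so Ȟ^1 ≅ Z ⊕ Z/2
Ȟ^2 = (0 − 0) − 0 = 0, so Ȟ^2 ≅ 0


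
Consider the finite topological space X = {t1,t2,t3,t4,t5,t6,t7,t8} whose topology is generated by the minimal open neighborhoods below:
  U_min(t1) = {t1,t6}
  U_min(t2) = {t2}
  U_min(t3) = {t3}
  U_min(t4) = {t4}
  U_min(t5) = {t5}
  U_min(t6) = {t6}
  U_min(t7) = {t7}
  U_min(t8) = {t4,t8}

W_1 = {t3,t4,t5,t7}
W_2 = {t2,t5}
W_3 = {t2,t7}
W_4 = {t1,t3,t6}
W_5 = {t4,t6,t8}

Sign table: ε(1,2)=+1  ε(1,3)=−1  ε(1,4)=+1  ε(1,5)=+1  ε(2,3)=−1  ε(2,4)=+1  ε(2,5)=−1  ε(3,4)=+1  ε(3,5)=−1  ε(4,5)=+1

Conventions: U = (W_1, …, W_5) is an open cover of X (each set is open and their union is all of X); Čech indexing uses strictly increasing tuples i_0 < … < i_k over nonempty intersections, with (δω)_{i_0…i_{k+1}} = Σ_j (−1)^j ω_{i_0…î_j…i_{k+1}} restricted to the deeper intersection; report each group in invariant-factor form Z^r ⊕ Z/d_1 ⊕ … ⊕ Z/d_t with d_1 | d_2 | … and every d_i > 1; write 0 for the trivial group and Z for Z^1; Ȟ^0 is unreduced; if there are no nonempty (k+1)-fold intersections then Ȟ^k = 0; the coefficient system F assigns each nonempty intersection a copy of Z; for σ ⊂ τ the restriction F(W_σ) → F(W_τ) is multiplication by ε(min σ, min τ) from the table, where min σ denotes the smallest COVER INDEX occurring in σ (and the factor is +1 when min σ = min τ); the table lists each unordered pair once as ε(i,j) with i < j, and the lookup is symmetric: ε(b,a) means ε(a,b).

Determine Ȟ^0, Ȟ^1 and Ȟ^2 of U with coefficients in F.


nonempty overlaps:
  W12={t5} W13={t7} W14={t3} W15={t4} W23={t2} W45={t6}
C dims 5,6; δ0: rk 4, SNF 1^4
degree 0: 5−4−0 = 1 → Ȟ^0 ≅ Z
degree 1: 6−0−4 = 2 → Ȟ^1 ≅ Z^2
degree 2: 0−0−0 = 0 → Ȟ^2 ≅ 0

Ȟ^0 = Z, Ȟ^1 = Z^2 and Ȟ^2 = 0


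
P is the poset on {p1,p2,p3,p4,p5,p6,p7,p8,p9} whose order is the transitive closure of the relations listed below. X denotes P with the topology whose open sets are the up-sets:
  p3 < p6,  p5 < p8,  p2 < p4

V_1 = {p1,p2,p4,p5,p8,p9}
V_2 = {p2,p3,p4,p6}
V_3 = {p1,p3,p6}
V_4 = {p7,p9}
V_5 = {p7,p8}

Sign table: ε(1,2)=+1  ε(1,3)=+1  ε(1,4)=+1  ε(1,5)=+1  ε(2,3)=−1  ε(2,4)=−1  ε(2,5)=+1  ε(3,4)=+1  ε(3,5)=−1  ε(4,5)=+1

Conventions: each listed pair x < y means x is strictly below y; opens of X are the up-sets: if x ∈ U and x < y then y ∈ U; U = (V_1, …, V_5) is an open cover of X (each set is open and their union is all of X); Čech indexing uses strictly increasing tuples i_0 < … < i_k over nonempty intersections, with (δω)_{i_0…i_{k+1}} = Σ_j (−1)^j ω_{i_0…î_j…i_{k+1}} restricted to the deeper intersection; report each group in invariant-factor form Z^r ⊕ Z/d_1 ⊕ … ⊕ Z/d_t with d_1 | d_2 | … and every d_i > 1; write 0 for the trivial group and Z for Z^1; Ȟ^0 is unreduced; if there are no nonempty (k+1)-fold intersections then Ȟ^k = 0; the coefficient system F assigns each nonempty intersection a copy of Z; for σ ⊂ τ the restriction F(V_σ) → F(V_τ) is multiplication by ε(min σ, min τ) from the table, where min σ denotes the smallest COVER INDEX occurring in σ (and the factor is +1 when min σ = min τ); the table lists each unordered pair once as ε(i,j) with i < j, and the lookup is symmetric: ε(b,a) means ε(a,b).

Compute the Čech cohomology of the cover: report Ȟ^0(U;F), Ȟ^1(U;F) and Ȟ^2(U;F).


cover nerve:
  V12={p2,p4} V13={p1} V14={p9} V15={p8} V23={p3,p6} V45={p7}
C dims 5,6; δ0: rk 5, SNF 1^4·2
Ȟ^0: (5−5)−0=0 ⇒ 0
Ȟ^1: (6−0)−5=1 plus torsion [2] ⇒ Z ⊕ Z/2
Ȟ^2: (0−0)−0=0 ⇒ 0

Ȟ^0 = 0,  Ȟ^1 = Z ⊕ Z/2,  Ȟ^2 = 0


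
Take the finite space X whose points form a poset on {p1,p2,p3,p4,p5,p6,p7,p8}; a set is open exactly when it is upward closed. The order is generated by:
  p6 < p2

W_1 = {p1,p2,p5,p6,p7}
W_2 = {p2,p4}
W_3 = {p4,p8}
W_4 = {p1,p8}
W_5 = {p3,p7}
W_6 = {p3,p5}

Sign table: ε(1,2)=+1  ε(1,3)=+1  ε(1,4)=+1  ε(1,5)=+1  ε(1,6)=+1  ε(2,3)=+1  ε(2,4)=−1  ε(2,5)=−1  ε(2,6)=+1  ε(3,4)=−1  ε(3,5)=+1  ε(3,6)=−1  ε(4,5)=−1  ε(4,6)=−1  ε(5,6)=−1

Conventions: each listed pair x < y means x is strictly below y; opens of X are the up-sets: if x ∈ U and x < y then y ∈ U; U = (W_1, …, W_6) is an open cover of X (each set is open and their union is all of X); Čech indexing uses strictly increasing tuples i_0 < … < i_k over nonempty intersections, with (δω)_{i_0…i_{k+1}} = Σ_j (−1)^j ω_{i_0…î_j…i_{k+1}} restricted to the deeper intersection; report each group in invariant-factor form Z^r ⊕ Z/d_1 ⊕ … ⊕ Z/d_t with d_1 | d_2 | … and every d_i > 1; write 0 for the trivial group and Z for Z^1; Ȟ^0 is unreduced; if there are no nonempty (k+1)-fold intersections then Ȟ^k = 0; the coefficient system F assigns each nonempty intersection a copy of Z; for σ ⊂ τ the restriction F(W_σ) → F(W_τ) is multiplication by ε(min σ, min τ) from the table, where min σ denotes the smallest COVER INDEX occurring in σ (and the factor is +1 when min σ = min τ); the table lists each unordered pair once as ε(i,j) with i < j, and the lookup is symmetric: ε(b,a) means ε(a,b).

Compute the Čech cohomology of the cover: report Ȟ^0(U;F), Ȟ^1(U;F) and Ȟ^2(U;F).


Ȟ^0 = 0, Ȟ^1 = Z ⊕ Z/2 and Ȟ^2 = 0

intersection data:
  W12={p2} W14={p1} W15={p7} W16={p5} W23={p4} W34={p8} W56={p3}
C dims 6,7; δ0: rk 6, SNF 1^5·2
Ȟ^0 = (6 − 6) − 0 = 0, so Ȟ^0 ≅ 0
Ȟ^1 = (7 − 0) − 6 = 1 plus torsion [2], so Ȟ^1 ≅ Z ⊕ Z/2
Ȟ^2 = (0 − 0) − 0 = 0, so Ȟ^2 ≅ 0
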